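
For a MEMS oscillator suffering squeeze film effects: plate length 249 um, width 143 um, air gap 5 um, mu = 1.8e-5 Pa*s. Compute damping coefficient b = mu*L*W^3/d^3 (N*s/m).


Step 1: Convert to SI.
L = 249e-6 m, W = 143e-6 m, d = 5e-6 m
Step 2: W^3 = (143e-6)^3 = 2.92e-12 m^3
Step 3: d^3 = (5e-6)^3 = 1.25e-16 m^3
Step 4: b = 1.8e-5 * 249e-6 * 2.92e-12 / 1.25e-16
b = 1.05e-04 N*s/m


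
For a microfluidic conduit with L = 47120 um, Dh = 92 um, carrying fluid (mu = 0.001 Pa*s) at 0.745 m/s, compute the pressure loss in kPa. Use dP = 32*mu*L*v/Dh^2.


Step 1: Convert to SI: L = 47120e-6 m, Dh = 92e-6 m
Step 2: dP = 32 * 0.001 * 47120e-6 * 0.745 / (92e-6)^2
Step 3: dP = 132719.85 Pa
Step 4: Convert to kPa: dP = 132.72 kPa


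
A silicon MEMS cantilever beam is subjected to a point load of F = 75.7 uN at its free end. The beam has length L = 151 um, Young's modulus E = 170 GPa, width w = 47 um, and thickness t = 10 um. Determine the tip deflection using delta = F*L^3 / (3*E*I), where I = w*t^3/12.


Step 1: Calculate the second moment of area.
I = w * t^3 / 12 = 47 * 10^3 / 12 = 3916.6667 um^4
Step 2: Convert E to consistent units (1 GPa = 1000 uN/um^2).
E = 170 GPa = 170000 uN/um^2
Step 3: Calculate tip deflection.
delta = F * L^3 / (3 * E * I)
delta = 75.7 * 151^3 / (3 * 170000 * 3916.6667)
delta = 0.1305 um


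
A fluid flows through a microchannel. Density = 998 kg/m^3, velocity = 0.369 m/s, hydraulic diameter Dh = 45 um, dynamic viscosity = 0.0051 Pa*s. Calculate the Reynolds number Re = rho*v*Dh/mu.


Step 1: Convert Dh to meters: Dh = 45e-6 m
Step 2: Re = rho * v * Dh / mu
Re = 998 * 0.369 * 45e-6 / 0.0051
Re = 3.249


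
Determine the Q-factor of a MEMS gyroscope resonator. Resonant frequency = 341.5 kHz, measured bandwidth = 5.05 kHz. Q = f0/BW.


Step 1: Q = f0 / bandwidth
Step 2: Q = 341.5 / 5.05
Q = 67.6


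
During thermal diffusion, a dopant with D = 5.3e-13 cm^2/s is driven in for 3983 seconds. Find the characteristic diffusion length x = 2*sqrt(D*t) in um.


Step 1: Compute D*t = 5.3e-13 * 3983 = 2.11099e-09 cm^2
Step 2: sqrt(D*t) = 4.5946e-05 cm
Step 3: x = 2 * 4.5946e-05 cm = 9.1892e-05 cm
Step 4: Convert to um (1 cm = 1e4 um): x = 0.919 um


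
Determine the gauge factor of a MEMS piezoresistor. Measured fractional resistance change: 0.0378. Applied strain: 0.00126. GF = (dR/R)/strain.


Step 1: Identify values.
dR/R = 0.0378, strain = 0.00126
Step 2: GF = (dR/R) / strain = 0.0378 / 0.00126
GF = 30.0


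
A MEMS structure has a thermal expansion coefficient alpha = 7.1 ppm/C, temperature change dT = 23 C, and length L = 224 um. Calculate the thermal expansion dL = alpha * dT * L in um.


Step 1: Convert CTE: alpha = 7.1 ppm/C = 7.1e-6 /C
Step 2: dL = 7.1e-6 * 23 * 224
dL = 0.0366 um


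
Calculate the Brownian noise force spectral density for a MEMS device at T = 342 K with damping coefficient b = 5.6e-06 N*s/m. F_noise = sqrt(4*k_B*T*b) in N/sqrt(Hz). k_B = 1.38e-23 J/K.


Step 1: Compute 4 * k_B * T * b
= 4 * 1.38e-23 * 342 * 5.6e-06
= 1.0572e-25 N^2/Hz
Step 2: F_noise = sqrt(1.0572e-25)
F_noise = 3.25e-13 N/sqrt(Hz)


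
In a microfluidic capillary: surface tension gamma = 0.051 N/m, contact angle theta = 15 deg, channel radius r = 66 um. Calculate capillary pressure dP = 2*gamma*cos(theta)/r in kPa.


Step 1: cos(15 deg) = 0.9659
Step 2: Convert r to m: r = 66e-6 m
Step 3: dP = 2 * 0.051 * 0.9659 / 66e-6 = 1492.8 Pa
Step 4: Convert Pa to kPa (divide by 1000).
dP = 1.49 kPa


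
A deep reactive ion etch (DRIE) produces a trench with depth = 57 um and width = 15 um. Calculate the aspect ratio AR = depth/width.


Step 1: AR = depth / width
Step 2: AR = 57 / 15
AR = 3.8


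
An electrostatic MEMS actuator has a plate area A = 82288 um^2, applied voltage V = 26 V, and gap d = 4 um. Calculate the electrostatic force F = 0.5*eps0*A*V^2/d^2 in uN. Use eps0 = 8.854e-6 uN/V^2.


Step 1: Identify parameters.
eps0 = 8.854e-6 uN/V^2, A = 82288 um^2, V = 26 V, d = 4 um
Step 2: Compute V^2 = 26^2 = 676
Step 3: Compute d^2 = 4^2 = 16
Step 4: F = 0.5 * 8.854e-6 * 82288 * 676 / 16
F = 15.391 uN


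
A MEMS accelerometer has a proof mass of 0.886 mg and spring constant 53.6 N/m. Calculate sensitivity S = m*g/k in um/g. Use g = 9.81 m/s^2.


Step 1: Convert mass: m = 0.886 mg = 8.86e-07 kg
Step 2: S = m * g / k = 8.86e-07 * 9.81 / 53.6
Step 3: S = 1.62e-07 m/g
Step 4: Convert to um/g: S = 0.162 um/g


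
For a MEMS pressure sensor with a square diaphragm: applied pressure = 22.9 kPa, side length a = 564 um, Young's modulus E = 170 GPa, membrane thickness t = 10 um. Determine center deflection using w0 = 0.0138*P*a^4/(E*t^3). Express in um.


Step 1: Convert pressure to compatible units (E is in GPa, so P in GPa).
P = 22.9 kPa = 22.9e-6 GPa
Step 2: Compute numerator: 0.0138 * P * a^4.
a^4 = 564^4 = 101185065216
numerator = 0.0138 * 22.9e-6 * 101185065216 = 3.19765e+04
Step 3: Compute denominator: E * t^3 = 170 * 10^3 = 170000
Step 4: w0 = numerator / denominator = 3.19765e+04 / 170000 = 0.1881 um


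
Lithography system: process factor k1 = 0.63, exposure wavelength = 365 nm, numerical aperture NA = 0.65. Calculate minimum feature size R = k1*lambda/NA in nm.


Step 1: Identify values: k1 = 0.63, lambda = 365 nm, NA = 0.65
Step 2: R = k1 * lambda / NA
R = 0.63 * 365 / 0.65
R = 353.8 nm


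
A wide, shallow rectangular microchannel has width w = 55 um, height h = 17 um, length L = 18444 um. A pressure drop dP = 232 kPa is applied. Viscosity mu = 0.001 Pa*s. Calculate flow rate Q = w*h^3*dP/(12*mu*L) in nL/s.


Step 1: Convert all dimensions to SI (meters).
w = 55e-6 m, h = 17e-6 m, L = 18444e-6 m, dP = 232e3 Pa
Step 2: Q = w * h^3 * dP / (12 * mu * L)
Q = 55e-6 * (17e-6)^3 * 232e3 / (12 * 0.001 * 18444e-6) = 2.8324423e-10 m^3/s
Step 3: Convert Q from m^3/s to nL/s (1 m^3 = 1e12 nL, so multiply by 1e12).
Q = 283.244 nL/s


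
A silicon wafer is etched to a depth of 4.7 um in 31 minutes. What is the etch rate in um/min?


Step 1: Etch rate = depth / time
Step 2: rate = 4.7 / 31
rate = 0.152 um/min


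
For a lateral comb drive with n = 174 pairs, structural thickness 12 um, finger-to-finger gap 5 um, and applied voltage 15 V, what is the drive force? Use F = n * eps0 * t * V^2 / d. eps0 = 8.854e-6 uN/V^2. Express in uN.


Step 1: Parameters: n=174, eps0=8.854e-6 uN/V^2, t=12 um, V=15 V, d=5 um
Step 2: V^2 = 225
Step 3: F = 174 * 8.854e-6 * 12 * 225 / 5
F = 0.832 uN


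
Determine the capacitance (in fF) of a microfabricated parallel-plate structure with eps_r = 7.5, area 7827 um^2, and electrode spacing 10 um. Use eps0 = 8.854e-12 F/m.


Step 1: Convert area to m^2: A = 7827e-12 m^2
Step 2: Convert gap to m: d = 10e-6 m
Step 3: C = eps0 * eps_r * A / d
C = 8.854e-12 * 7.5 * 7827e-12 / 10e-6
Step 4: Convert to fF (multiply by 1e15).
C = 51.98 fF


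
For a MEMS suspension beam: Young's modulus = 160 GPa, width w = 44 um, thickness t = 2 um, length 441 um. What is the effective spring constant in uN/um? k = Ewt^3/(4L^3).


Step 1: Convert E to consistent units (1 GPa = 1000 uN/um^2).
E = 160 GPa = 160000 uN/um^2
Step 2: Compute t^3 = 2^3 = 8
Step 3: Compute L^3 = 441^3 = 85766121
Step 4: k = 160000 * 44 * 8 / (4 * 85766121)
k = 0.1642 uN/um


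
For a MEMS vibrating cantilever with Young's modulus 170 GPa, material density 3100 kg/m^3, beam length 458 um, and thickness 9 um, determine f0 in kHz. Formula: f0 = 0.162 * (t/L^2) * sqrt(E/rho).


Step 1: Convert units to SI.
t_SI = 9e-6 m, L_SI = 458e-6 m
Step 2: Calculate sqrt(E/rho).
sqrt(170e9 / 3100) = 7405.32 m/s
Step 3: Compute f0.
f0 = 0.162 * 9e-6 / (458e-6)^2 * 7405.32 = 51471.9 Hz = 51.47 kHz


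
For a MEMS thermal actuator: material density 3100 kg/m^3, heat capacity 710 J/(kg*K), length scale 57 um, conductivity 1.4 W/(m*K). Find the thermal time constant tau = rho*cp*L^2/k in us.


Step 1: Convert L to m: L = 57e-6 m
Step 2: L^2 = (57e-6)^2 = 3.249e-09 m^2
Step 3: tau = 3100 * 710 * 3.249e-09 / 1.4 = 5.10789214e-03 s
Step 4: Convert to microseconds (multiply by 1e6).
tau = 5107.892 us


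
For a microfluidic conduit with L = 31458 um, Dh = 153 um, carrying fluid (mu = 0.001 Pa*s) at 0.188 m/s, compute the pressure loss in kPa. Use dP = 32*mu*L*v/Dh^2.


Step 1: Convert to SI: L = 31458e-6 m, Dh = 153e-6 m
Step 2: dP = 32 * 0.001 * 31458e-6 * 0.188 / (153e-6)^2
Step 3: dP = 8084.55 Pa
Step 4: Convert to kPa: dP = 8.08 kPa


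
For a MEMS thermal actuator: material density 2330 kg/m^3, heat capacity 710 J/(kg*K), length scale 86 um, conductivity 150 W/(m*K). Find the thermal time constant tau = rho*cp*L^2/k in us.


Step 1: Convert L to m: L = 86e-6 m
Step 2: L^2 = (86e-6)^2 = 7.396e-09 m^2
Step 3: tau = 2330 * 710 * 7.396e-09 / 150 = 8.156802e-05 s
Step 4: Convert to microseconds (multiply by 1e6).
tau = 81.568 us


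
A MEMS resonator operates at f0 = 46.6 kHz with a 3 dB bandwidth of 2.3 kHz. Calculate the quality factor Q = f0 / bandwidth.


Step 1: Q = f0 / bandwidth
Step 2: Q = 46.6 / 2.3
Q = 20.3


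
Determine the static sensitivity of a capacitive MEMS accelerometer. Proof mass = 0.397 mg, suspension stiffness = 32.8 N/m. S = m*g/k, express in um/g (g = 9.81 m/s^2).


Step 1: Convert mass: m = 0.397 mg = 3.97e-07 kg
Step 2: S = m * g / k = 3.97e-07 * 9.81 / 32.8
Step 3: S = 1.19e-07 m/g
Step 4: Convert to um/g: S = 0.119 um/g


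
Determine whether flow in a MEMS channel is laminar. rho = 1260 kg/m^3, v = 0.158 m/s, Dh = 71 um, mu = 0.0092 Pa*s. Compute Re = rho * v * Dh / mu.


Step 1: Convert Dh to meters: Dh = 71e-6 m
Step 2: Re = rho * v * Dh / mu
Re = 1260 * 0.158 * 71e-6 / 0.0092
Re = 1.536
Since Re = 1.536 is below ~2300, the flow is laminar.


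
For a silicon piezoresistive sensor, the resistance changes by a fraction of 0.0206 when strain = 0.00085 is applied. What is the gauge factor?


Step 1: Identify values.
dR/R = 0.0206, strain = 0.00085
Step 2: GF = (dR/R) / strain = 0.0206 / 0.00085
GF = 24.2


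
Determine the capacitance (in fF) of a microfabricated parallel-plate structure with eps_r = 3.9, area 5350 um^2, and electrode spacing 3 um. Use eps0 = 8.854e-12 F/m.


Step 1: Convert area to m^2: A = 5350e-12 m^2
Step 2: Convert gap to m: d = 3e-6 m
Step 3: C = eps0 * eps_r * A / d
C = 8.854e-12 * 3.9 * 5350e-12 / 3e-6
Step 4: Convert to fF (multiply by 1e15).
C = 61.58 fF


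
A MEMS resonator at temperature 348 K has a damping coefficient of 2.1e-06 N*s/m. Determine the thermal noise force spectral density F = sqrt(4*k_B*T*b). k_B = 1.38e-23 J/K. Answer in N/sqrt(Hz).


Step 1: Compute 4 * k_B * T * b
= 4 * 1.38e-23 * 348 * 2.1e-06
= 4.0340e-26 N^2/Hz
Step 2: F_noise = sqrt(4.0340e-26)
F_noise = 2.01e-13 N/sqrt(Hz)


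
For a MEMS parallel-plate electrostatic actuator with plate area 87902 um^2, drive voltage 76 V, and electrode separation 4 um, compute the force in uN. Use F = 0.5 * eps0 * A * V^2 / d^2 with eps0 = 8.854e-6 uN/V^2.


Step 1: Identify parameters.
eps0 = 8.854e-6 uN/V^2, A = 87902 um^2, V = 76 V, d = 4 um
Step 2: Compute V^2 = 76^2 = 5776
Step 3: Compute d^2 = 4^2 = 16
Step 4: F = 0.5 * 8.854e-6 * 87902 * 5776 / 16
F = 140.48 uN


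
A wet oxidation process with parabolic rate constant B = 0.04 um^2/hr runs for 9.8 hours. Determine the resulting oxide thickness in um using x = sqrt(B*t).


Step 1: Compute B*t = 0.04 * 9.8 = 0.392
Step 2: x = sqrt(0.392)
x = 0.626 um


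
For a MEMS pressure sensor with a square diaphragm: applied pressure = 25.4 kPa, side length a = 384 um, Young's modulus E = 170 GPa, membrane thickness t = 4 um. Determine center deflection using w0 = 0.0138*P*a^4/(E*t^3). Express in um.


Step 1: Convert pressure to compatible units (E is in GPa, so P in GPa).
P = 25.4 kPa = 25.4e-6 GPa
Step 2: Compute numerator: 0.0138 * P * a^4.
a^4 = 384^4 = 21743271936
numerator = 0.0138 * 25.4e-6 * 21743271936 = 7.62145e+03
Step 3: Compute denominator: E * t^3 = 170 * 4^3 = 10880
Step 4: w0 = numerator / denominator = 7.62145e+03 / 10880 = 0.7005 um


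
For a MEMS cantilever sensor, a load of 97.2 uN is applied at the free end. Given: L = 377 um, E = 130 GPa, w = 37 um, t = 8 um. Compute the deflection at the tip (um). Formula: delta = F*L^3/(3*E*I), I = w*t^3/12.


Step 1: Calculate the second moment of area.
I = w * t^3 / 12 = 37 * 8^3 / 12 = 1578.6667 um^4
Step 2: Convert E to consistent units (1 GPa = 1000 uN/um^2).
E = 130 GPa = 130000 uN/um^2
Step 3: Calculate tip deflection.
delta = F * L^3 / (3 * E * I)
delta = 97.2 * 377^3 / (3 * 130000 * 1578.6667)
delta = 8.4593 um


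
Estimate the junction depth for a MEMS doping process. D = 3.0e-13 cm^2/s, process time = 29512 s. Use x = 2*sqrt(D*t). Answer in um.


Step 1: Compute D*t = 3.0e-13 * 29512 = 8.8536e-09 cm^2
Step 2: sqrt(D*t) = 9.40936e-05 cm
Step 3: x = 2 * 9.40936e-05 cm = 1.881872e-04 cm
Step 4: Convert to um (1 cm = 1e4 um): x = 1.882 um


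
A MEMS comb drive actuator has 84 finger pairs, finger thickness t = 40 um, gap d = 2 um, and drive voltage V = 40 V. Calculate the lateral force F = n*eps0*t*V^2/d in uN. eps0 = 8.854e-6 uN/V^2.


Step 1: Parameters: n=84, eps0=8.854e-6 uN/V^2, t=40 um, V=40 V, d=2 um
Step 2: V^2 = 1600
Step 3: F = 84 * 8.854e-6 * 40 * 1600 / 2
F = 23.8 uN


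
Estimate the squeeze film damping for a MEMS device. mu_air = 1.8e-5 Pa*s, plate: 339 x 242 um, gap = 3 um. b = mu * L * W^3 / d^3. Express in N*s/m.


Step 1: Convert to SI.
L = 339e-6 m, W = 242e-6 m, d = 3e-6 m
Step 2: W^3 = (242e-6)^3 = 1.42e-11 m^3
Step 3: d^3 = (3e-6)^3 = 2.70e-17 m^3
Step 4: b = 1.8e-5 * 339e-6 * 1.42e-11 / 2.70e-17
b = 3.20e-03 N*s/m


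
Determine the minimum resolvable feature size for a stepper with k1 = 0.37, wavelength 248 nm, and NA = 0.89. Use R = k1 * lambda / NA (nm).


Step 1: Identify values: k1 = 0.37, lambda = 248 nm, NA = 0.89
Step 2: R = k1 * lambda / NA
R = 0.37 * 248 / 0.89
R = 103.1 nm


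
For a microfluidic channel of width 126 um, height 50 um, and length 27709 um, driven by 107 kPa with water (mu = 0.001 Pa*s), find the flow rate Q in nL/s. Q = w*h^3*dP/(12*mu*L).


Step 1: Convert all dimensions to SI (meters).
w = 126e-6 m, h = 50e-6 m, L = 27709e-6 m, dP = 107e3 Pa
Step 2: Q = w * h^3 * dP / (12 * mu * L)
Q = 126e-6 * (50e-6)^3 * 107e3 / (12 * 0.001 * 27709e-6) = 5.06829911e-09 m^3/s
Step 3: Convert Q from m^3/s to nL/s (1 m^3 = 1e12 nL, so multiply by 1e12).
Q = 5068.299 nL/s


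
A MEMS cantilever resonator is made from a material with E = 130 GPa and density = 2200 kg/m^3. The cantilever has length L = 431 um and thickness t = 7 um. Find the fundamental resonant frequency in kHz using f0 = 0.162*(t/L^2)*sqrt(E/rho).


Step 1: Convert units to SI.
t_SI = 7e-6 m, L_SI = 431e-6 m
Step 2: Calculate sqrt(E/rho).
sqrt(130e9 / 2200) = 7687.06 m/s
Step 3: Compute f0.
f0 = 0.162 * 7e-6 / (431e-6)^2 * 7687.06 = 46926.6 Hz = 46.93 kHz


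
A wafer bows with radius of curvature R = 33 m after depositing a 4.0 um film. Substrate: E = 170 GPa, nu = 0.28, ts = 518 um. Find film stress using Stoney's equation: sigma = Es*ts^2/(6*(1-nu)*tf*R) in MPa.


Step 1: Compute numerator: Es * ts^2 = 170 * 518^2 = 45615080 (GPa*um^2)
Step 2: Compute denominator (R in um): 6*(1-nu)*tf*R = 6*0.72*4.0*33e6 = 570240000.0 (um^2)
Step 3: sigma (GPa) = 45615080 / 570240000.0 = 7.9993e-02 GPa
Step 4: Convert to MPa (x1000): sigma = 80.0 MPa


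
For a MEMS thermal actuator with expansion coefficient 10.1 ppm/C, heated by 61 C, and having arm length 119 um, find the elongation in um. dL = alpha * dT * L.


Step 1: Convert CTE: alpha = 10.1 ppm/C = 10.1e-6 /C
Step 2: dL = 10.1e-6 * 61 * 119
dL = 0.0733 um


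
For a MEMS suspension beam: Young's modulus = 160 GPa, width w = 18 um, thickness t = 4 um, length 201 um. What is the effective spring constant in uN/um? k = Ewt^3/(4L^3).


Step 1: Convert E to consistent units (1 GPa = 1000 uN/um^2).
E = 160 GPa = 160000 uN/um^2
Step 2: Compute t^3 = 4^3 = 64
Step 3: Compute L^3 = 201^3 = 8120601
Step 4: k = 160000 * 18 * 64 / (4 * 8120601)
k = 5.6745 uN/um


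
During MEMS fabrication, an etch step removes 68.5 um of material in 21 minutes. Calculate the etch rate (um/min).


Step 1: Etch rate = depth / time
Step 2: rate = 68.5 / 21
rate = 3.262 um/min


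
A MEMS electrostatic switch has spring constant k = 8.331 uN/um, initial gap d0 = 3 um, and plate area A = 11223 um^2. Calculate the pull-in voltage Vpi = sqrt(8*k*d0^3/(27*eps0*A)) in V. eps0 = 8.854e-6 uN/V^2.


Step 1: Compute numerator: 8 * k * d0^3 = 8 * 8.331 * 3^3 = 1799.496
Step 2: Compute denominator: 27 * eps0 * A = 27 * 8.854e-6 * 11223 = 2.682948
Step 3: Vpi = sqrt(1799.496 / 2.682948)
Vpi = 25.9 V


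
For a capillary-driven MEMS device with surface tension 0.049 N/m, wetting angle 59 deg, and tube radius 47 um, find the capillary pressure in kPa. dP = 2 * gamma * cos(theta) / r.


Step 1: cos(59 deg) = 0.515
Step 2: Convert r to m: r = 47e-6 m
Step 3: dP = 2 * 0.049 * 0.515 / 47e-6 = 1073.8 Pa
Step 4: Convert Pa to kPa (divide by 1000).
dP = 1.07 kPa


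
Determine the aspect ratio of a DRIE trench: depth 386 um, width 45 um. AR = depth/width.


Step 1: AR = depth / width
Step 2: AR = 386 / 45
AR = 8.6


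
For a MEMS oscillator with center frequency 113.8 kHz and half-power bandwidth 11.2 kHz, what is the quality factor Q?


Step 1: Q = f0 / bandwidth
Step 2: Q = 113.8 / 11.2
Q = 10.2


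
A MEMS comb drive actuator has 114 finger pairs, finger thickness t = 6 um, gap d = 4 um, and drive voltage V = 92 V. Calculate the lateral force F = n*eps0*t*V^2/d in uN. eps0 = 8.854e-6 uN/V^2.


Step 1: Parameters: n=114, eps0=8.854e-6 uN/V^2, t=6 um, V=92 V, d=4 um
Step 2: V^2 = 8464
Step 3: F = 114 * 8.854e-6 * 6 * 8464 / 4
F = 12.815 uN


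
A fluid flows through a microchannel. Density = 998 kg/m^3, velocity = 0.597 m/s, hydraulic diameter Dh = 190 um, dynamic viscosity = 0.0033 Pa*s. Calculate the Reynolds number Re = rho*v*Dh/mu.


Step 1: Convert Dh to meters: Dh = 190e-6 m
Step 2: Re = rho * v * Dh / mu
Re = 998 * 0.597 * 190e-6 / 0.0033
Re = 34.304


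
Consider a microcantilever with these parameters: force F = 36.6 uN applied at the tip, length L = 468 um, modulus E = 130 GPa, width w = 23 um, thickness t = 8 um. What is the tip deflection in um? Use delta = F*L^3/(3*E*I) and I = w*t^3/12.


Step 1: Calculate the second moment of area.
I = w * t^3 / 12 = 23 * 8^3 / 12 = 981.3333 um^4
Step 2: Convert E to consistent units (1 GPa = 1000 uN/um^2).
E = 130 GPa = 130000 uN/um^2
Step 3: Calculate tip deflection.
delta = F * L^3 / (3 * E * I)
delta = 36.6 * 468^3 / (3 * 130000 * 981.3333)
delta = 9.8025 um


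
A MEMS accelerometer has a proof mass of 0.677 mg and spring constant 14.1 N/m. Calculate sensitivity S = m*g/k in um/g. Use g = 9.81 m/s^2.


Step 1: Convert mass: m = 0.677 mg = 6.77e-07 kg
Step 2: S = m * g / k = 6.77e-07 * 9.81 / 14.1
Step 3: S = 4.71e-07 m/g
Step 4: Convert to um/g: S = 0.471 um/g


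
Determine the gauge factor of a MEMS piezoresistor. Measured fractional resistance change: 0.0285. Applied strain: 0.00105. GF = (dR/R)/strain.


Step 1: Identify values.
dR/R = 0.0285, strain = 0.00105
Step 2: GF = (dR/R) / strain = 0.0285 / 0.00105
GF = 27.1


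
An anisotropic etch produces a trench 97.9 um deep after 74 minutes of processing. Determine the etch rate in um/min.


Step 1: Etch rate = depth / time
Step 2: rate = 97.9 / 74
rate = 1.323 um/min


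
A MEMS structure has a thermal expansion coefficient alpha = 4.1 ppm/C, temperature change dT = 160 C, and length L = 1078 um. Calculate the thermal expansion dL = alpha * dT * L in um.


Step 1: Convert CTE: alpha = 4.1 ppm/C = 4.1e-6 /C
Step 2: dL = 4.1e-6 * 160 * 1078
dL = 0.7072 um


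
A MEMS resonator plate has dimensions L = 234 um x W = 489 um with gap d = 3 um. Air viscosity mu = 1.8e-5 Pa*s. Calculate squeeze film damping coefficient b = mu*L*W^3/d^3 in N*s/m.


Step 1: Convert to SI.
L = 234e-6 m, W = 489e-6 m, d = 3e-6 m
Step 2: W^3 = (489e-6)^3 = 1.17e-10 m^3
Step 3: d^3 = (3e-6)^3 = 2.70e-17 m^3
Step 4: b = 1.8e-5 * 234e-6 * 1.17e-10 / 2.70e-17
b = 1.82e-02 N*s/m


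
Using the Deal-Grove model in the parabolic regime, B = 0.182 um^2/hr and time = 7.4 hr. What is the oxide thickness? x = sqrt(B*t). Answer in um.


Step 1: Compute B*t = 0.182 * 7.4 = 1.3468
Step 2: x = sqrt(1.3468)
x = 1.161 um


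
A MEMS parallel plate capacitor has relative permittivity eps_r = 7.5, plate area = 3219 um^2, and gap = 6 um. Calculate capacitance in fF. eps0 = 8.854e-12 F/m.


Step 1: Convert area to m^2: A = 3219e-12 m^2
Step 2: Convert gap to m: d = 6e-6 m
Step 3: C = eps0 * eps_r * A / d
C = 8.854e-12 * 7.5 * 3219e-12 / 6e-6
Step 4: Convert to fF (multiply by 1e15).
C = 35.63 fF


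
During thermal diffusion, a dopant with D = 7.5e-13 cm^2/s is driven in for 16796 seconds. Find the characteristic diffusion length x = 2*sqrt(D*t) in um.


Step 1: Compute D*t = 7.5e-13 * 16796 = 1.2597e-08 cm^2
Step 2: sqrt(D*t) = 1.12236e-04 cm
Step 3: x = 2 * 1.12236e-04 cm = 2.24472e-04 cm
Step 4: Convert to um (1 cm = 1e4 um): x = 2.245 um


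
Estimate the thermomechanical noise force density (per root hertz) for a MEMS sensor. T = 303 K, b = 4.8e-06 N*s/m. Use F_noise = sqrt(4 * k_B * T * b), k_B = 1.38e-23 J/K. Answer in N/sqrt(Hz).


Step 1: Compute 4 * k_B * T * b
= 4 * 1.38e-23 * 303 * 4.8e-06
= 8.0283e-26 N^2/Hz
Step 2: F_noise = sqrt(8.0283e-26)
F_noise = 2.83e-13 N/sqrt(Hz)


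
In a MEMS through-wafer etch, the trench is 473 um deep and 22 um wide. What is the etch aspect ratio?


Step 1: AR = depth / width
Step 2: AR = 473 / 22
AR = 21.5


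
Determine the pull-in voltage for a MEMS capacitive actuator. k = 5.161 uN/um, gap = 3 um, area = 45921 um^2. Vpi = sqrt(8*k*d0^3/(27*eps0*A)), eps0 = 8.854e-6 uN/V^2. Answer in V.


Step 1: Compute numerator: 8 * k * d0^3 = 8 * 5.161 * 3^3 = 1114.776
Step 2: Compute denominator: 27 * eps0 * A = 27 * 8.854e-6 * 45921 = 10.977782
Step 3: Vpi = sqrt(1114.776 / 10.977782)
Vpi = 10.08 V


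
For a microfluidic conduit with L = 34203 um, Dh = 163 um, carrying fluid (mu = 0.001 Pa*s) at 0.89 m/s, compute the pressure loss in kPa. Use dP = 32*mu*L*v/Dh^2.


Step 1: Convert to SI: L = 34203e-6 m, Dh = 163e-6 m
Step 2: dP = 32 * 0.001 * 34203e-6 * 0.89 / (163e-6)^2
Step 3: dP = 36663.08 Pa
Step 4: Convert to kPa: dP = 36.66 kPa


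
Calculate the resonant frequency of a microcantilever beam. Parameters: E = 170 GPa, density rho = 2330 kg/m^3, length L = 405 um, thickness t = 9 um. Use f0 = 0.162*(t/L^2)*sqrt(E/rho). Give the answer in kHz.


Step 1: Convert units to SI.
t_SI = 9e-6 m, L_SI = 405e-6 m
Step 2: Calculate sqrt(E/rho).
sqrt(170e9 / 2330) = 8541.74 m/s
Step 3: Compute f0.
f0 = 0.162 * 9e-6 / (405e-6)^2 * 8541.74 = 75926.6 Hz = 75.93 kHz


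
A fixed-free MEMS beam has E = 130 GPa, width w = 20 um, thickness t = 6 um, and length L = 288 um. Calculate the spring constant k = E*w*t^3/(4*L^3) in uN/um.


Step 1: Convert E to consistent units (1 GPa = 1000 uN/um^2).
E = 130 GPa = 130000 uN/um^2
Step 2: Compute t^3 = 6^3 = 216
Step 3: Compute L^3 = 288^3 = 23887872
Step 4: k = 130000 * 20 * 216 / (4 * 23887872)
k = 5.8775 uN/um


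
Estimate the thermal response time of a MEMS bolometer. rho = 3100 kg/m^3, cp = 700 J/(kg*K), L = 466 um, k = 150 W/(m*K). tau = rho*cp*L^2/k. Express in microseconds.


Step 1: Convert L to m: L = 466e-6 m
Step 2: L^2 = (466e-6)^2 = 2.17156e-07 m^2
Step 3: tau = 3100 * 700 * 2.17156e-07 / 150 = 3.14152347e-03 s
Step 4: Convert to microseconds (multiply by 1e6).
tau = 3141.523 us


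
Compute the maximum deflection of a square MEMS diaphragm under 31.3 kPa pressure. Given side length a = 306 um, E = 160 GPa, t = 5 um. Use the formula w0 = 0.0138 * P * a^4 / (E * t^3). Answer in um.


Step 1: Convert pressure to compatible units (E is in GPa, so P in GPa).
P = 31.3 kPa = 31.3e-6 GPa
Step 2: Compute numerator: 0.0138 * P * a^4.
a^4 = 306^4 = 8767700496
numerator = 0.0138 * 31.3e-6 * 8767700496 = 3.78712e+03
Step 3: Compute denominator: E * t^3 = 160 * 5^3 = 20000
Step 4: w0 = numerator / denominator = 3.78712e+03 / 20000 = 0.1894 um


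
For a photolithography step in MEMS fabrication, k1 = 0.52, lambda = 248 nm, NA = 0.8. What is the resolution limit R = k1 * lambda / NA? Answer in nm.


Step 1: Identify values: k1 = 0.52, lambda = 248 nm, NA = 0.8
Step 2: R = k1 * lambda / NA
R = 0.52 * 248 / 0.8
R = 161.2 nm


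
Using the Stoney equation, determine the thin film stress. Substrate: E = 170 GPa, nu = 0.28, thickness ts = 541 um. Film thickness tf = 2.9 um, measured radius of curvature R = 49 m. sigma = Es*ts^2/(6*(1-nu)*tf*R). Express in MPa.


Step 1: Compute numerator: Es * ts^2 = 170 * 541^2 = 49755770 (GPa*um^2)
Step 2: Compute denominator (R in um): 6*(1-nu)*tf*R = 6*0.72*2.9*49e6 = 613872000.0 (um^2)
Step 3: sigma (GPa) = 49755770 / 613872000.0 = 8.1052e-02 GPa
Step 4: Convert to MPa (x1000): sigma = 81.1 MPa


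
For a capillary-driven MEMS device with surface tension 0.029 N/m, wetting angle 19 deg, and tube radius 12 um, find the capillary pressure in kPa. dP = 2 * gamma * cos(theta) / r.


Step 1: cos(19 deg) = 0.9455
Step 2: Convert r to m: r = 12e-6 m
Step 3: dP = 2 * 0.029 * 0.9455 / 12e-6 = 4569.9 Pa
Step 4: Convert Pa to kPa (divide by 1000).
dP = 4.57 kPa


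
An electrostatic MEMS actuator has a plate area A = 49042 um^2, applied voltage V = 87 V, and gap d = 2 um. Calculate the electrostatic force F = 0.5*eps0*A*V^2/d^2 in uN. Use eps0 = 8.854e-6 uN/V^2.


Step 1: Identify parameters.
eps0 = 8.854e-6 uN/V^2, A = 49042 um^2, V = 87 V, d = 2 um
Step 2: Compute V^2 = 87^2 = 7569
Step 3: Compute d^2 = 2^2 = 4
Step 4: F = 0.5 * 8.854e-6 * 49042 * 7569 / 4
F = 410.824 uN


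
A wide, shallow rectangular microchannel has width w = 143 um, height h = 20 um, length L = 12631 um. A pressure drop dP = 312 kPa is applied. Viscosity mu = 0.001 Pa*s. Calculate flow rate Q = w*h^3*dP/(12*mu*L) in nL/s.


Step 1: Convert all dimensions to SI (meters).
w = 143e-6 m, h = 20e-6 m, L = 12631e-6 m, dP = 312e3 Pa
Step 2: Q = w * h^3 * dP / (12 * mu * L)
Q = 143e-6 * (20e-6)^3 * 312e3 / (12 * 0.001 * 12631e-6) = 2.35484126e-09 m^3/s
Step 3: Convert Q from m^3/s to nL/s (1 m^3 = 1e12 nL, so multiply by 1e12).
Q = 2354.841 nL/s


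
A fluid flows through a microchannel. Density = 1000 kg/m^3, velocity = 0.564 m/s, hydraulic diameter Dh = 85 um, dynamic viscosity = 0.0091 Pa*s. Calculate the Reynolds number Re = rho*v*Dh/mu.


Step 1: Convert Dh to meters: Dh = 85e-6 m
Step 2: Re = rho * v * Dh / mu
Re = 1000 * 0.564 * 85e-6 / 0.0091
Re = 5.268


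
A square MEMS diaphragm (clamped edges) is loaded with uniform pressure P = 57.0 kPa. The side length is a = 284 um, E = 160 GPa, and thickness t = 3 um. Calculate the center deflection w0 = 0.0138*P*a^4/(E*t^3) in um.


Step 1: Convert pressure to compatible units (E is in GPa, so P in GPa).
P = 57.0 kPa = 57.0e-6 GPa
Step 2: Compute numerator: 0.0138 * P * a^4.
a^4 = 284^4 = 6505390336
numerator = 0.0138 * 57.0e-6 * 6505390336 = 5.11714e+03
Step 3: Compute denominator: E * t^3 = 160 * 3^3 = 4320
Step 4: w0 = numerator / denominator = 5.11714e+03 / 4320 = 1.1845 um


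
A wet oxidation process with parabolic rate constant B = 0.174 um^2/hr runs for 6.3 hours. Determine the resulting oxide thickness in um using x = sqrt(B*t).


Step 1: Compute B*t = 0.174 * 6.3 = 1.0962
Step 2: x = sqrt(1.0962)
x = 1.047 um


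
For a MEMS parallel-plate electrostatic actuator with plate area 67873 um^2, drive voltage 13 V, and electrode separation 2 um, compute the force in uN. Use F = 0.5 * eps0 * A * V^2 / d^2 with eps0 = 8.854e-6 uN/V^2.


Step 1: Identify parameters.
eps0 = 8.854e-6 uN/V^2, A = 67873 um^2, V = 13 V, d = 2 um
Step 2: Compute V^2 = 13^2 = 169
Step 3: Compute d^2 = 2^2 = 4
Step 4: F = 0.5 * 8.854e-6 * 67873 * 169 / 4
F = 12.695 uN


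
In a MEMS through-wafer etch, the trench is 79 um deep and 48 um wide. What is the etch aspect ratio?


Step 1: AR = depth / width
Step 2: AR = 79 / 48
AR = 1.6


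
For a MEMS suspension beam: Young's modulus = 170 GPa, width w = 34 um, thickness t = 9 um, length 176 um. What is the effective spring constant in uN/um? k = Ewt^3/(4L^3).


Step 1: Convert E to consistent units (1 GPa = 1000 uN/um^2).
E = 170 GPa = 170000 uN/um^2
Step 2: Compute t^3 = 9^3 = 729
Step 3: Compute L^3 = 176^3 = 5451776
Step 4: k = 170000 * 34 * 729 / (4 * 5451776)
k = 193.2224 uN/um


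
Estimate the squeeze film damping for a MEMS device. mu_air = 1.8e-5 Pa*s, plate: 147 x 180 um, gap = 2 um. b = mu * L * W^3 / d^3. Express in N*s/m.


Step 1: Convert to SI.
L = 147e-6 m, W = 180e-6 m, d = 2e-6 m
Step 2: W^3 = (180e-6)^3 = 5.83e-12 m^3
Step 3: d^3 = (2e-6)^3 = 8.00e-18 m^3
Step 4: b = 1.8e-5 * 147e-6 * 5.83e-12 / 8.00e-18
b = 1.93e-03 N*s/m


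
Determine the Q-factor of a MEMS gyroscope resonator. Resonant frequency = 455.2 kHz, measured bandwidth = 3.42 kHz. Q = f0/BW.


Step 1: Q = f0 / bandwidth
Step 2: Q = 455.2 / 3.42
Q = 133.1


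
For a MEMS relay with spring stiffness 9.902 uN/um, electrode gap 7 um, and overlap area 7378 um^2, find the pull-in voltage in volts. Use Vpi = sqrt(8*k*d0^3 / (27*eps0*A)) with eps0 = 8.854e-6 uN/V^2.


Step 1: Compute numerator: 8 * k * d0^3 = 8 * 9.902 * 7^3 = 27171.088
Step 2: Compute denominator: 27 * eps0 * A = 27 * 8.854e-6 * 7378 = 1.76377
Step 3: Vpi = sqrt(27171.088 / 1.76377)
Vpi = 124.12 V


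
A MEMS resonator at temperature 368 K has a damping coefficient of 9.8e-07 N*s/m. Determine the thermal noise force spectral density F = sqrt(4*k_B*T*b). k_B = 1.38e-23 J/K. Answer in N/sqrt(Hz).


Step 1: Compute 4 * k_B * T * b
= 4 * 1.38e-23 * 368 * 9.8e-07
= 1.9907e-26 N^2/Hz
Step 2: F_noise = sqrt(1.9907e-26)
F_noise = 1.41e-13 N/sqrt(Hz)


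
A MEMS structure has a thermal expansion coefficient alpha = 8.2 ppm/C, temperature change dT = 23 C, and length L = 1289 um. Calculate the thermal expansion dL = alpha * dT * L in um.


Step 1: Convert CTE: alpha = 8.2 ppm/C = 8.2e-6 /C
Step 2: dL = 8.2e-6 * 23 * 1289
dL = 0.2431 um


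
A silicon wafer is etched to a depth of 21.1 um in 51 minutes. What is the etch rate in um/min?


Step 1: Etch rate = depth / time
Step 2: rate = 21.1 / 51
rate = 0.414 um/min


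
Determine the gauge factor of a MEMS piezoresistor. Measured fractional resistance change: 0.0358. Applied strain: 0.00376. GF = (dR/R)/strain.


Step 1: Identify values.
dR/R = 0.0358, strain = 0.00376
Step 2: GF = (dR/R) / strain = 0.0358 / 0.00376
GF = 9.5


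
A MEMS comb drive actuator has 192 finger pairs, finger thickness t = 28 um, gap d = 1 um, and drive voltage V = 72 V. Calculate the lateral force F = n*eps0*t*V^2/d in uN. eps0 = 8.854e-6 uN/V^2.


Step 1: Parameters: n=192, eps0=8.854e-6 uN/V^2, t=28 um, V=72 V, d=1 um
Step 2: V^2 = 5184
Step 3: F = 192 * 8.854e-6 * 28 * 5184 / 1
F = 246.754 uN


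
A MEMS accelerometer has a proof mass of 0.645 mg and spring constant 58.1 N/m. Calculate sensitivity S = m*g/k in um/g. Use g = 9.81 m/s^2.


Step 1: Convert mass: m = 0.645 mg = 6.45e-07 kg
Step 2: S = m * g / k = 6.45e-07 * 9.81 / 58.1
Step 3: S = 1.09e-07 m/g
Step 4: Convert to um/g: S = 0.109 um/g


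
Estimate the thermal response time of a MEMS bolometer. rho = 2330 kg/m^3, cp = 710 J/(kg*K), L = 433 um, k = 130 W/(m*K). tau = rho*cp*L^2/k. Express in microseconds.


Step 1: Convert L to m: L = 433e-6 m
Step 2: L^2 = (433e-6)^2 = 1.87489e-07 m^2
Step 3: tau = 2330 * 710 * 1.87489e-07 / 130 = 2.3858696e-03 s
Step 4: Convert to microseconds (multiply by 1e6).
tau = 2385.87 us


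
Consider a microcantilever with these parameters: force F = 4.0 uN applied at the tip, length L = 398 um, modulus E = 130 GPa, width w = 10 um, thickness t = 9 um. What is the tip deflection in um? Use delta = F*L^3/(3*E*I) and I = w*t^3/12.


Step 1: Calculate the second moment of area.
I = w * t^3 / 12 = 10 * 9^3 / 12 = 607.5 um^4
Step 2: Convert E to consistent units (1 GPa = 1000 uN/um^2).
E = 130 GPa = 130000 uN/um^2
Step 3: Calculate tip deflection.
delta = F * L^3 / (3 * E * I)
delta = 4.0 * 398^3 / (3 * 130000 * 607.5)
delta = 1.0644 um


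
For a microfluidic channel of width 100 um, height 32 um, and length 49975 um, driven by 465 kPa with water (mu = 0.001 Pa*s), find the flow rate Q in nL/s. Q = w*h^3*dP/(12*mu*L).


Step 1: Convert all dimensions to SI (meters).
w = 100e-6 m, h = 32e-6 m, L = 49975e-6 m, dP = 465e3 Pa
Step 2: Q = w * h^3 * dP / (12 * mu * L)
Q = 100e-6 * (32e-6)^3 * 465e3 / (12 * 0.001 * 49975e-6) = 2.5407904e-09 m^3/s
Step 3: Convert Q from m^3/s to nL/s (1 m^3 = 1e12 nL, so multiply by 1e12).
Q = 2540.79 nL/s


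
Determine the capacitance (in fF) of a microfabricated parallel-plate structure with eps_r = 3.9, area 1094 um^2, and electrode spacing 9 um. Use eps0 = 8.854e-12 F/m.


Step 1: Convert area to m^2: A = 1094e-12 m^2
Step 2: Convert gap to m: d = 9e-6 m
Step 3: C = eps0 * eps_r * A / d
C = 8.854e-12 * 3.9 * 1094e-12 / 9e-6
Step 4: Convert to fF (multiply by 1e15).
C = 4.2 fF


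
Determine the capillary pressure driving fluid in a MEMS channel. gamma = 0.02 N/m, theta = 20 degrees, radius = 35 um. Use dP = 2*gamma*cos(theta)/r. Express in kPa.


Step 1: cos(20 deg) = 0.9397
Step 2: Convert r to m: r = 35e-6 m
Step 3: dP = 2 * 0.02 * 0.9397 / 35e-6 = 1073.9 Pa
Step 4: Convert Pa to kPa (divide by 1000).
dP = 1.07 kPa


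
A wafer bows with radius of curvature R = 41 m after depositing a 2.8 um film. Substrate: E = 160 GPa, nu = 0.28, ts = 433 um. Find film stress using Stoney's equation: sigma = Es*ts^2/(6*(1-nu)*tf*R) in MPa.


Step 1: Compute numerator: Es * ts^2 = 160 * 433^2 = 29998240 (GPa*um^2)
Step 2: Compute denominator (R in um): 6*(1-nu)*tf*R = 6*0.72*2.8*41e6 = 495936000.0 (um^2)
Step 3: sigma (GPa) = 29998240 / 495936000.0 = 6.0488e-02 GPa
Step 4: Convert to MPa (x1000): sigma = 60.5 MPa


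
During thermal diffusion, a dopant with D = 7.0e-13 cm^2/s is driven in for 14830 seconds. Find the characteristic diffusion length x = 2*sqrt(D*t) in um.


Step 1: Compute D*t = 7.0e-13 * 14830 = 1.0381e-08 cm^2
Step 2: sqrt(D*t) = 1.01887e-04 cm
Step 3: x = 2 * 1.01887e-04 cm = 2.03774e-04 cm
Step 4: Convert to um (1 cm = 1e4 um): x = 2.038 um


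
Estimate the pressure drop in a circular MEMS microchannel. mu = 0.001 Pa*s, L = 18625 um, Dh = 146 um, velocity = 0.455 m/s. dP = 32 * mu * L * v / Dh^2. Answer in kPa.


Step 1: Convert to SI: L = 18625e-6 m, Dh = 146e-6 m
Step 2: dP = 32 * 0.001 * 18625e-6 * 0.455 / (146e-6)^2
Step 3: dP = 12721.90 Pa
Step 4: Convert to kPa: dP = 12.72 kPa


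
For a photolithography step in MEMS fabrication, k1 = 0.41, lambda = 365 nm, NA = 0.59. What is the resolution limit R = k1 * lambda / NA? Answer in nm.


Step 1: Identify values: k1 = 0.41, lambda = 365 nm, NA = 0.59
Step 2: R = k1 * lambda / NA
R = 0.41 * 365 / 0.59
R = 253.6 nm


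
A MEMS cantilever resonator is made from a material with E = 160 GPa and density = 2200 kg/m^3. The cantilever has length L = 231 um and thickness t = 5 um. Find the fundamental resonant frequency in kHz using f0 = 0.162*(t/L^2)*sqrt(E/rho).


Step 1: Convert units to SI.
t_SI = 5e-6 m, L_SI = 231e-6 m
Step 2: Calculate sqrt(E/rho).
sqrt(160e9 / 2200) = 8528.03 m/s
Step 3: Compute f0.
f0 = 0.162 * 5e-6 / (231e-6)^2 * 8528.03 = 129452.3 Hz = 129.45 kHz


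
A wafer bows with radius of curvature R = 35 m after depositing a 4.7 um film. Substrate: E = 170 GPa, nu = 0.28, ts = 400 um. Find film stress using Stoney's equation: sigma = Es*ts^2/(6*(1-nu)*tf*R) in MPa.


Step 1: Compute numerator: Es * ts^2 = 170 * 400^2 = 27200000 (GPa*um^2)
Step 2: Compute denominator (R in um): 6*(1-nu)*tf*R = 6*0.72*4.7*35e6 = 710640000.0 (um^2)
Step 3: sigma (GPa) = 27200000 / 710640000.0 = 3.8275e-02 GPa
Step 4: Convert to MPa (x1000): sigma = 38.3 MPa


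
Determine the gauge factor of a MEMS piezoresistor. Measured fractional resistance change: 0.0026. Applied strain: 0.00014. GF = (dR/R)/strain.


Step 1: Identify values.
dR/R = 0.0026, strain = 0.00014
Step 2: GF = (dR/R) / strain = 0.0026 / 0.00014
GF = 18.6


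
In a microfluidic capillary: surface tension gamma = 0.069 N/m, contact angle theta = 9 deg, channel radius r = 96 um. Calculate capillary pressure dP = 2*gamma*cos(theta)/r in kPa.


Step 1: cos(9 deg) = 0.9877
Step 2: Convert r to m: r = 96e-6 m
Step 3: dP = 2 * 0.069 * 0.9877 / 96e-6 = 1419.8 Pa
Step 4: Convert Pa to kPa (divide by 1000).
dP = 1.42 kPa


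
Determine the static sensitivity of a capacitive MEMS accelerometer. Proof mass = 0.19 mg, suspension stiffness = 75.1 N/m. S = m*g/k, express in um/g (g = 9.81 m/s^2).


Step 1: Convert mass: m = 0.19 mg = 1.90e-07 kg
Step 2: S = m * g / k = 1.90e-07 * 9.81 / 75.1
Step 3: S = 2.48e-08 m/g
Step 4: Convert to um/g: S = 0.025 um/g


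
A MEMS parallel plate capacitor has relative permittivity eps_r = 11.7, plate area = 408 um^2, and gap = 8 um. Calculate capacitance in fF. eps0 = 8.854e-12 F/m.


Step 1: Convert area to m^2: A = 408e-12 m^2
Step 2: Convert gap to m: d = 8e-6 m
Step 3: C = eps0 * eps_r * A / d
C = 8.854e-12 * 11.7 * 408e-12 / 8e-6
Step 4: Convert to fF (multiply by 1e15).
C = 5.28 fF


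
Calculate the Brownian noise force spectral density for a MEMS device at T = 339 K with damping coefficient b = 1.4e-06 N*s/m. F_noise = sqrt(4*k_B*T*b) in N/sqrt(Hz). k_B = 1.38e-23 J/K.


Step 1: Compute 4 * k_B * T * b
= 4 * 1.38e-23 * 339 * 1.4e-06
= 2.6198e-26 N^2/Hz
Step 2: F_noise = sqrt(2.6198e-26)
F_noise = 1.62e-13 N/sqrt(Hz)


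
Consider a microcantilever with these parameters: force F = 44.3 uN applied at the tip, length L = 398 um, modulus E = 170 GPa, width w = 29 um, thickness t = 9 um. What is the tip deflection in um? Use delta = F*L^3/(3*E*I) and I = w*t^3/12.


Step 1: Calculate the second moment of area.
I = w * t^3 / 12 = 29 * 9^3 / 12 = 1761.75 um^4
Step 2: Convert E to consistent units (1 GPa = 1000 uN/um^2).
E = 170 GPa = 170000 uN/um^2
Step 3: Calculate tip deflection.
delta = F * L^3 / (3 * E * I)
delta = 44.3 * 398^3 / (3 * 170000 * 1761.75)
delta = 3.1084 um


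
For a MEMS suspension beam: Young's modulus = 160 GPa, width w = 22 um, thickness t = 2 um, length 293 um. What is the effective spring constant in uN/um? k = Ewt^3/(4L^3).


Step 1: Convert E to consistent units (1 GPa = 1000 uN/um^2).
E = 160 GPa = 160000 uN/um^2
Step 2: Compute t^3 = 2^3 = 8
Step 3: Compute L^3 = 293^3 = 25153757
Step 4: k = 160000 * 22 * 8 / (4 * 25153757)
k = 0.2799 uN/um


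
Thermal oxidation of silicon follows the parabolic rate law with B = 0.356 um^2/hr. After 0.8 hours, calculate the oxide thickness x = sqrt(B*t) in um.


Step 1: Compute B*t = 0.356 * 0.8 = 0.2848
Step 2: x = sqrt(0.2848)
x = 0.534 um


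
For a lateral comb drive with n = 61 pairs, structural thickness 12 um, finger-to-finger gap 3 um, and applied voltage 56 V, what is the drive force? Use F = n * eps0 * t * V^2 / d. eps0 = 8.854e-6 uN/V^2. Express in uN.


Step 1: Parameters: n=61, eps0=8.854e-6 uN/V^2, t=12 um, V=56 V, d=3 um
Step 2: V^2 = 3136
Step 3: F = 61 * 8.854e-6 * 12 * 3136 / 3
F = 6.775 uN


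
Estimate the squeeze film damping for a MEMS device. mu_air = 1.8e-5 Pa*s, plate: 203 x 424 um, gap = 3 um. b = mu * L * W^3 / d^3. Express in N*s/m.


Step 1: Convert to SI.
L = 203e-6 m, W = 424e-6 m, d = 3e-6 m
Step 2: W^3 = (424e-6)^3 = 7.62e-11 m^3
Step 3: d^3 = (3e-6)^3 = 2.70e-17 m^3
Step 4: b = 1.8e-5 * 203e-6 * 7.62e-11 / 2.70e-17
b = 1.03e-02 N*s/m


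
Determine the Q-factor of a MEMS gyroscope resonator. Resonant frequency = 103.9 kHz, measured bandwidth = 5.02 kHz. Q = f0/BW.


Step 1: Q = f0 / bandwidth
Step 2: Q = 103.9 / 5.02
Q = 20.7


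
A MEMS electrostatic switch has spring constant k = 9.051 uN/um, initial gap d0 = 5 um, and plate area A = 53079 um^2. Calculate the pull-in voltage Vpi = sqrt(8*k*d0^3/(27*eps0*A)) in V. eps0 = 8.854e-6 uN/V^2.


Step 1: Compute numerator: 8 * k * d0^3 = 8 * 9.051 * 5^3 = 9051.0
Step 2: Compute denominator: 27 * eps0 * A = 27 * 8.854e-6 * 53079 = 12.68896
Step 3: Vpi = sqrt(9051.0 / 12.68896)
Vpi = 26.71 V
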